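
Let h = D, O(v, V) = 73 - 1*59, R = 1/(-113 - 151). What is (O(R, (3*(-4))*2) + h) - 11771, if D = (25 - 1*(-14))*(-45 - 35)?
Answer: -14877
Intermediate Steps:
R = -1/264 (R = 1/(-264) = -1/264 ≈ -0.0037879)
O(v, V) = 14 (O(v, V) = 73 - 59 = 14)
D = -3120 (D = (25 + 14)*(-80) = 39*(-80) = -3120)
h = -3120
(O(R, (3*(-4))*2) + h) - 11771 = (14 - 3120) - 11771 = -3106 - 11771 = -14877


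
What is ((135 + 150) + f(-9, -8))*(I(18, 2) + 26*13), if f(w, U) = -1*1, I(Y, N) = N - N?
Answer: 95992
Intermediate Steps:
I(Y, N) = 0
f(w, U) = -1
((135 + 150) + f(-9, -8))*(I(18, 2) + 26*13) = ((135 + 150) - 1)*(0 + 26*13) = (285 - 1)*(0 + 338) = 284*338 = 95992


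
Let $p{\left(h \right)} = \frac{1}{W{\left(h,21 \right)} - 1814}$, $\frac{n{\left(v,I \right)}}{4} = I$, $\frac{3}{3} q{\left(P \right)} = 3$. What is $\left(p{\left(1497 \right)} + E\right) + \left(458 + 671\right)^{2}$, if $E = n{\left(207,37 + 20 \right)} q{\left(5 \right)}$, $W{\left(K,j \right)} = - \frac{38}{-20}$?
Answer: $\frac{23110164315}{18121} \approx 1.2753 \cdot 10^{6}$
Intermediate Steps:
$W{\left(K,j \right)} = \frac{19}{10}$ ($W{\left(K,j \right)} = \left(-38\right) \left(- \frac{1}{20}\right) = \frac{19}{10}$)
$q{\left(P \right)} = 3$
$n{\left(v,I \right)} = 4 I$
$E = 684$ ($E = 4 \left(37 + 20\right) 3 = 4 \cdot 57 \cdot 3 = 228 \cdot 3 = 684$)
$p{\left(h \right)} = - \frac{10}{18121}$ ($p{\left(h \right)} = \frac{1}{\frac{19}{10} - 1814} = \frac{1}{- \frac{18121}{10}} = - \frac{10}{18121}$)
$\left(p{\left(1497 \right)} + E\right) + \left(458 + 671\right)^{2} = \left(- \frac{10}{18121} + 684\right) + \left(458 + 671\right)^{2} = \frac{12394754}{18121} + 1129^{2} = \frac{12394754}{18121} + 1274641 = \frac{23110164315}{18121}$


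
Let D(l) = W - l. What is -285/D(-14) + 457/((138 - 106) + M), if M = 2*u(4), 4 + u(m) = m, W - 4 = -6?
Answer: -303/32 ≈ -9.4688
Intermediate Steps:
W = -2 (W = 4 - 6 = -2)
u(m) = -4 + m
M = 0 (M = 2*(-4 + 4) = 2*0 = 0)
D(l) = -2 - l
-285/D(-14) + 457/((138 - 106) + M) = -285/(-2 - 1*(-14)) + 457/((138 - 106) + 0) = -285/(-2 + 14) + 457/(32 + 0) = -285/12 + 457/32 = -285*1/12 + 457*(1/32) = -95/4 + 457/32 = -303/32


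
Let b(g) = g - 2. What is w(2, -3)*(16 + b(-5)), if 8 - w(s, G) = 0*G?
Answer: 72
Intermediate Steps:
w(s, G) = 8 (w(s, G) = 8 - 0*G = 8 - 1*0 = 8 + 0 = 8)
b(g) = -2 + g
w(2, -3)*(16 + b(-5)) = 8*(16 + (-2 - 5)) = 8*(16 - 7) = 8*9 = 72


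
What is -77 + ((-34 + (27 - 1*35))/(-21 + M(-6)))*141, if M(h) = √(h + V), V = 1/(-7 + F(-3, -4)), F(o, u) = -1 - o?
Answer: 224819/1118 + 2961*I*√155/1118 ≈ 201.09 + 32.973*I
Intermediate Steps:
V = -⅕ (V = 1/(-7 + (-1 - 1*(-3))) = 1/(-7 + (-1 + 3)) = 1/(-7 + 2) = 1/(-5) = -⅕ ≈ -0.20000)
M(h) = √(-⅕ + h) (M(h) = √(h - ⅕) = √(-⅕ + h))
-77 + ((-34 + (27 - 1*35))/(-21 + M(-6)))*141 = -77 + ((-34 + (27 - 1*35))/(-21 + √(-5 + 25*(-6))/5))*141 = -77 + ((-34 + (27 - 35))/(-21 + √(-5 - 150)/5))*141 = -77 + ((-34 - 8)/(-21 + √(-155)/5))*141 = -77 - 42/(-21 + (I*√155)/5)*141 = -77 - 42/(-21 + I*√155/5)*141 = -77 - 5922/(-21 + I*√155/5)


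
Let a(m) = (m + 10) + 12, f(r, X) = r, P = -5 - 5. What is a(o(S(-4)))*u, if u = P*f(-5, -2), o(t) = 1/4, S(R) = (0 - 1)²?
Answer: 2225/2 ≈ 1112.5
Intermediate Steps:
P = -10
S(R) = 1 (S(R) = (-1)² = 1)
o(t) = ¼
a(m) = 22 + m (a(m) = (10 + m) + 12 = 22 + m)
u = 50 (u = -10*(-5) = 50)
a(o(S(-4)))*u = (22 + ¼)*50 = (89/4)*50 = 2225/2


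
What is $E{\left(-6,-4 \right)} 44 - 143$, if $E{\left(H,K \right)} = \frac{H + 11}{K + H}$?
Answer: $-165$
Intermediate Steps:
$E{\left(H,K \right)} = \frac{11 + H}{H + K}$
$E{\left(-6,-4 \right)} 44 - 143 = \frac{11 - 6}{-6 - 4} \cdot 44 - 143 = \frac{1}{-10} \cdot 5 \cdot 44 - 143 = \left(- \frac{1}{10}\right) 5 \cdot 44 - 143 = \left(- \frac{1}{2}\right) 44 - 143 = -22 - 143 = -165$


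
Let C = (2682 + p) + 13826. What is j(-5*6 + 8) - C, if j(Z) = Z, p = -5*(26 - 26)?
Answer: -16530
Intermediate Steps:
p = 0 (p = -5*0 = 0)
C = 16508 (C = (2682 + 0) + 13826 = 2682 + 13826 = 16508)
j(-5*6 + 8) - C = (-5*6 + 8) - 1*16508 = (-30 + 8) - 16508 = -22 - 16508 = -16530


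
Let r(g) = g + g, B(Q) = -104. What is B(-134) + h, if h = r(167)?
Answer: 230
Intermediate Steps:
r(g) = 2*g
h = 334 (h = 2*167 = 334)
B(-134) + h = -104 + 334 = 230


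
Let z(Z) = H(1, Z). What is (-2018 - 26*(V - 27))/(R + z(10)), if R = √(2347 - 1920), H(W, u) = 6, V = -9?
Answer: 6492/391 - 1082*√427/391 ≈ -40.579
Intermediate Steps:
z(Z) = 6
R = √427 ≈ 20.664
(-2018 - 26*(V - 27))/(R + z(10)) = (-2018 - 26*(-9 - 27))/(√427 + 6) = (-2018 - 26*(-36))/(6 + √427) = (-2018 + 936)/(6 + √427) = -1082/(6 + √427)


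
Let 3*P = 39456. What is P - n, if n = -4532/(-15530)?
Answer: 102123014/7765 ≈ 13152.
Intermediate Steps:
P = 13152 (P = (⅓)*39456 = 13152)
n = 2266/7765 (n = -4532*(-1/15530) = 2266/7765 ≈ 0.29182)
P - n = 13152 - 1*2266/7765 = 13152 - 2266/7765 = 102123014/7765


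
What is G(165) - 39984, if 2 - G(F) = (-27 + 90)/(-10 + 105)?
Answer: -3798353/95 ≈ -39983.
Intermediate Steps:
G(F) = 127/95 (G(F) = 2 - (-27 + 90)/(-10 + 105) = 2 - 63/95 = 127/95)
G(165) - 39984 = 127/95 - 39984 = -3798353/95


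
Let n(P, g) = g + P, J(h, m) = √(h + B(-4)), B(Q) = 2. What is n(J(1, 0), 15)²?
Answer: (15 + √3)² ≈ 279.96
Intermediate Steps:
J(h, m) = √(2 + h) (J(h, m) = √(h + 2) = √(2 + h))
n(P, g) = P + g
n(J(1, 0), 15)² = (√(2 + 1) + 15)² = (√3 + 15)² = (15 + √3)²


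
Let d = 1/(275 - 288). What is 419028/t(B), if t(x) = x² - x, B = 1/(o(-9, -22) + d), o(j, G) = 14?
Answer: -1143981359/182 ≈ -6.2856e+6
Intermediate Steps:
d = -1/13 (d = 1/(-13) = -1/13 ≈ -0.076923)
B = 13/181 (B = 1/(14 - 1/13) = 1/(181/13) = 13/181 ≈ 0.071823)
419028/t(B) = 419028/((13*(-1 + 13/181)/181)) = 419028/(((13/181)*(-168/181))) = 419028/(-2184/32761) = 419028*(-32761/2184) = -1143981359/182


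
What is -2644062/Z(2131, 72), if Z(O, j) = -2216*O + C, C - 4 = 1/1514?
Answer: 4003109868/7149550087 ≈ 0.55991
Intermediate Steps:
C = 6057/1514 (C = 4 + 1/1514 = 6057/1514 ≈ 4.0007)
Z(O, j) = 6057/1514 - 2216*O (Z(O, j) = -2216*O + 6057/1514 = 6057/1514 - 2216*O)
-2644062/Z(2131, 72) = -2644062/(6057/1514 - 2216*2131) = -2644062/(6057/1514 - 4722296) = -2644062/(-7149550087/1514) = -2644062*(-1514)/7149550087 = -1*(-4003109868/7149550087) = 4003109868/7149550087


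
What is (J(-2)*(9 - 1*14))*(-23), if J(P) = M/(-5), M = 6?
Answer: -138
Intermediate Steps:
J(P) = -6/5 (J(P) = 6/(-5) = 6*(-⅕) = -6/5)
(J(-2)*(9 - 1*14))*(-23) = -6*(9 - 1*14)/5*(-23) = -6*(9 - 14)/5*(-23) = -6/5*(-5)*(-23) = 6*(-23) = -138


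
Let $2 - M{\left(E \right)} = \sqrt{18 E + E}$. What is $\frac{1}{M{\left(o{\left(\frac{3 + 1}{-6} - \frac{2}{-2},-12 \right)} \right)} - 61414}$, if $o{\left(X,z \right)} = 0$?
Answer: $- \frac{1}{61412} \approx -1.6283 \cdot 10^{-5}$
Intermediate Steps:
$M{\left(E \right)} = 2 - \sqrt{19} \sqrt{E}$ ($M{\left(E \right)} = 2 - \sqrt{18 E + E} = 2 - \sqrt{19 E} = 2 - \sqrt{19} \sqrt{E}$)
$\frac{1}{M{\left(o{\left(\frac{3 + 1}{-6} - \frac{2}{-2},-12 \right)} \right)} - 61414} = \frac{1}{\left(2 - \sqrt{19} \sqrt{0}\right) - 61414} = \frac{1}{\left(2 - \sqrt{19} \cdot 0\right) - 61414} = \frac{1}{\left(2 + 0\right) - 61414} = \frac{1}{2 - 61414} = \frac{1}{-61412} = - \frac{1}{61412}$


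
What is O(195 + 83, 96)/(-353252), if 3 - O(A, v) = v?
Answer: 93/353252 ≈ 0.00026327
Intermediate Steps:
O(A, v) = 3 - v
O(195 + 83, 96)/(-353252) = (3 - 1*96)/(-353252) = (3 - 96)*(-1/353252) = -93*(-1/353252) = 93/353252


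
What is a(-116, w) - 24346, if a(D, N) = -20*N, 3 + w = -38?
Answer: -23526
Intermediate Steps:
w = -41 (w = -3 - 38 = -41)
a(-116, w) - 24346 = -20*(-41) - 24346 = 820 - 24346 = -23526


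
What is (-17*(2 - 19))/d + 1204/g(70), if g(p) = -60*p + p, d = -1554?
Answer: -218899/458430 ≈ -0.47750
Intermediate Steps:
g(p) = -59*p
(-17*(2 - 19))/d + 1204/g(70) = -17*(2 - 19)/(-1554) + 1204/((-59*70)) = -17*(-17)*(-1/1554) + 1204/(-4130) = 289*(-1/1554) + 1204*(-1/4130) = -289/1554 - 86/295 = -218899/458430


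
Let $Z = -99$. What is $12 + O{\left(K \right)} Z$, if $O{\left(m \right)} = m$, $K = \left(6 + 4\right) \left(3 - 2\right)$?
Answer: $-978$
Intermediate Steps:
$K = 10$ ($K = 10 \cdot 1 = 10$)
$12 + O{\left(K \right)} Z = 12 + 10 \left(-99\right) = 12 - 990 = -978$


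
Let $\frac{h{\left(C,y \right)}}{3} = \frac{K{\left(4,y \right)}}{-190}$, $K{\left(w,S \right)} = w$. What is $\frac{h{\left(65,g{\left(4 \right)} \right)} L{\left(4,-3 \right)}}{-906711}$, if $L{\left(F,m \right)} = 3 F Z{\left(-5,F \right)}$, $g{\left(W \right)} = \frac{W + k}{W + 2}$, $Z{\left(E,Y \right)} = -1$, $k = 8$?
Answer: $- \frac{24}{28712515} \approx -8.3587 \cdot 10^{-7}$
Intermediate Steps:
$g{\left(W \right)} = \frac{8 + W}{2 + W}$ ($g{\left(W \right)} = \frac{W + 8}{W + 2} = \frac{8 + W}{2 + W}$)
$L{\left(F,m \right)} = - 3 F$ ($L{\left(F,m \right)} = 3 F \left(-1\right) = - 3 F$)
$h{\left(C,y \right)} = - \frac{6}{95}$ ($h{\left(C,y \right)} = 3 \frac{4}{-190} = 3 \cdot 4 \left(- \frac{1}{190}\right) = 3 \left(- \frac{2}{95}\right) = - \frac{6}{95}$)
$\frac{h{\left(65,g{\left(4 \right)} \right)} L{\left(4,-3 \right)}}{-906711} = \frac{\left(- \frac{6}{95}\right) \left(\left(-3\right) 4\right)}{-906711} = \left(- \frac{6}{95}\right) \left(-12\right) \left(- \frac{1}{906711}\right) = \frac{72}{95} \left(- \frac{1}{906711}\right) = - \frac{24}{28712515}$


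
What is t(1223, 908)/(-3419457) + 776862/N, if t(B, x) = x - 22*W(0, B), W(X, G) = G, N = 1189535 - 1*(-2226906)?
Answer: 915088945684/3894124364179 ≈ 0.23499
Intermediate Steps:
N = 3416441 (N = 1189535 + 2226906 = 3416441)
t(B, x) = x - 22*B
t(1223, 908)/(-3419457) + 776862/N = (908 - 22*1223)/(-3419457) + 776862/3416441 = (908 - 26906)*(-1/3419457) + 776862*(1/3416441) = -25998*(-1/3419457) + 776862/3416441 = 8666/1139819 + 776862/3416441 = 915088945684/3894124364179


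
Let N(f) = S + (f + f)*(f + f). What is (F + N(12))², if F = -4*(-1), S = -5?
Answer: 330625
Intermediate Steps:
N(f) = -5 + 4*f² (N(f) = -5 + (f + f)*(f + f) = -5 + (2*f)*(2*f) = -5 + 4*f²)
F = 4
(F + N(12))² = (4 + (-5 + 4*12²))² = (4 + (-5 + 4*144))² = (4 + (-5 + 576))² = (4 + 571)² = 575² = 330625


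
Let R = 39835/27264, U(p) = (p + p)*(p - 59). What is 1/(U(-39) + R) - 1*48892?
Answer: -10191334519828/208445851 ≈ -48892.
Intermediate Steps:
U(p) = 2*p*(-59 + p) (U(p) = (2*p)*(-59 + p) = 2*p*(-59 + p))
R = 39835/27264 (R = 39835*(1/27264) = 39835/27264 ≈ 1.4611)
1/(U(-39) + R) - 1*48892 = 1/(2*(-39)*(-59 - 39) + 39835/27264) - 1*48892 = 1/(2*(-39)*(-98) + 39835/27264) - 48892 = 1/(7644 + 39835/27264) - 48892 = 1/(208445851/27264) - 48892 = 27264/208445851 - 48892 = -10191334519828/208445851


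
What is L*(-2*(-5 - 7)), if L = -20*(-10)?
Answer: 4800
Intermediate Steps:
L = 200
L*(-2*(-5 - 7)) = 200*(-2*(-5 - 7)) = 200*(-2*(-12)) = 200*24 = 4800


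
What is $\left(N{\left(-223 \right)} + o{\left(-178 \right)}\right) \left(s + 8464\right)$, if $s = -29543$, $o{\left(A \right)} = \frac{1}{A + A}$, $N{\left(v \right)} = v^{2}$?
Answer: $- \frac{373172561317}{356} \approx -1.0482 \cdot 10^{9}$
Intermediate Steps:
$o{\left(A \right)} = \frac{1}{2 A}$
$\left(N{\left(-223 \right)} + o{\left(-178 \right)}\right) \left(s + 8464\right) = \left(\left(-223\right)^{2} + \frac{1}{2 \left(-178\right)}\right) \left(-29543 + 8464\right) = \left(49729 + \frac{1}{2} \left(- \frac{1}{178}\right)\right) \left(-21079\right) = \left(49729 - \frac{1}{356}\right) \left(-21079\right) = \frac{17703523}{356} \left(-21079\right) = - \frac{373172561317}{356}$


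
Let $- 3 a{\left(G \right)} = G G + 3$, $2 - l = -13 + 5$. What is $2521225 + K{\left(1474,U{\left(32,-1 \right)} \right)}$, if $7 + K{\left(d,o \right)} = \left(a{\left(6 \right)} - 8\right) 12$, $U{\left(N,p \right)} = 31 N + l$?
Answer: $2520966$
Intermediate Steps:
$l = 10$ ($l = 2 - \left(-13 + 5\right) = 2 - -8 = 2 + 8 = 10$)
$a{\left(G \right)} = -1 - \frac{G^{2}}{3}$ ($a{\left(G \right)} = - \frac{G G + 3}{3} = - \frac{G^{2} + 3}{3} = - \frac{3 + G^{2}}{3} = -1 - \frac{G^{2}}{3}$)
$U{\left(N,p \right)} = 10 + 31 N$ ($U{\left(N,p \right)} = 31 N + 10 = 10 + 31 N$)
$K{\left(d,o \right)} = -259$ ($K{\left(d,o \right)} = -7 + \left(\left(-1 - \frac{6^{2}}{3}\right) - 8\right) 12 = -7 + \left(\left(-1 - 12\right) - 8\right) 12 = -7 + \left(-13 - 8\right) 12 = -7 - 252 = -259$)
$2521225 + K{\left(1474,U{\left(32,-1 \right)} \right)} = 2521225 - 259 = 2520966$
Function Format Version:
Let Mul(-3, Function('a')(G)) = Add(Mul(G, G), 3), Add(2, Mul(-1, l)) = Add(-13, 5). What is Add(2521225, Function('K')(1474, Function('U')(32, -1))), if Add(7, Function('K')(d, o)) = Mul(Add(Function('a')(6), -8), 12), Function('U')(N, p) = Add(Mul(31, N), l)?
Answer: 2520966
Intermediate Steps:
l = 10 (l = Add(2, Mul(-1, Add(-13, 5))) = Add(2, Mul(-1, -8)) = Add(2, 8) = 10)
Function('a')(G) = Add(-1, Mul(Rational(-1, 3), Pow(G, 2))) (Function('a')(G) = Mul(Rational(-1, 3), Add(Mul(G, G), 3)) = Mul(Rational(-1, 3), Add(Pow(G, 2), 3)) = Mul(Rational(-1, 3), Add(3, Pow(G, 2))) = Add(-1, Mul(Rational(-1, 3), Pow(G, 2))))
Function('U')(N, p) = Add(10, Mul(31, N)) (Function('U')(N, p) = Add(Mul(31, N), 10) = Add(10, Mul(31, N)))
Function('K')(d, o) = -259 (Function('K')(d, o) = Add(-7, Mul(Add(Add(-1, Mul(Rational(-1, 3), Pow(6, 2))), -8), 12)) = Add(-7, Mul(Add(Add(-1, Mul(Rational(-1, 3), 36)), -8), 12)) = Add(-7, Mul(Add(Add(-1, -12), -8), 12)) = Add(-7, Mul(Add(-13, -8), 12)) = Add(-7, Mul(-21, 12)) = Add(-7, -252) = -259)
Add(2521225, Function('K')(1474, Function('U')(32, -1))) = Add(2521225, -259) = 2520966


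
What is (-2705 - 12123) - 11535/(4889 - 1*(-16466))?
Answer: -63332695/4271 ≈ -14829.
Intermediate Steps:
(-2705 - 12123) - 11535/(4889 - 1*(-16466)) = -14828 - 11535/(4889 + 16466) = -14828 - 11535/21355 = -14828 - 11535*1/21355 = -14828 - 2307/4271 = -63332695/4271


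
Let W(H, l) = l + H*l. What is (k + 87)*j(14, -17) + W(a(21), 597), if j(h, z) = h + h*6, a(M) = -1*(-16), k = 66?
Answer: 25143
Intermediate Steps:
a(M) = 16
j(h, z) = 7*h (j(h, z) = h + 6*h = 7*h)
(k + 87)*j(14, -17) + W(a(21), 597) = (66 + 87)*(7*14) + 597*(1 + 16) = 153*98 + 597*17 = 14994 + 10149 = 25143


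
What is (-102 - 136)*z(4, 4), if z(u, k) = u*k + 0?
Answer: -3808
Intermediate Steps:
z(u, k) = k*u (z(u, k) = k*u + 0 = k*u)
(-102 - 136)*z(4, 4) = (-102 - 136)*(4*4) = -238*16 = -3808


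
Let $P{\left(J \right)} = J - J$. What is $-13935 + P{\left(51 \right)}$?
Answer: $-13935$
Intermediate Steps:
$P{\left(J \right)} = 0$
$-13935 + P{\left(51 \right)} = -13935 + 0 = -13935$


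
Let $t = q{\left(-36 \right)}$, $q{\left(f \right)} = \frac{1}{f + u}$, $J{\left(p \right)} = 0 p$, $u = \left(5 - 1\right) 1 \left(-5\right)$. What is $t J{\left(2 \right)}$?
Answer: $0$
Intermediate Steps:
$u = -20$ ($u = \left(5 - 1\right) 1 \left(-5\right) = 4 \cdot 1 \left(-5\right) = 4 \left(-5\right) = -20$)
$J{\left(p \right)} = 0$
$q{\left(f \right)} = \frac{1}{-20 + f}$ ($q{\left(f \right)} = \frac{1}{f - 20} = \frac{1}{-20 + f}$)
$t = - \frac{1}{56}$ ($t = \frac{1}{-20 - 36} = \frac{1}{-56} = - \frac{1}{56} \approx -0.017857$)
$t J{\left(2 \right)} = \left(- \frac{1}{56}\right) 0 = 0$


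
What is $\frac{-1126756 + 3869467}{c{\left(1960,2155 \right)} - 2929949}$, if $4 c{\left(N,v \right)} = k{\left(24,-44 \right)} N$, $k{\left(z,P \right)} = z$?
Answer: $- \frac{2742711}{2918189} \approx -0.93987$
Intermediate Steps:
$c{\left(N,v \right)} = 6 N$ ($c{\left(N,v \right)} = \frac{24 N}{4} = 6 N$)
$\frac{-1126756 + 3869467}{c{\left(1960,2155 \right)} - 2929949} = \frac{-1126756 + 3869467}{6 \cdot 1960 - 2929949} = \frac{2742711}{11760 - 2929949} = \frac{2742711}{-2918189} = 2742711 \left(- \frac{1}{2918189}\right) = - \frac{2742711}{2918189}$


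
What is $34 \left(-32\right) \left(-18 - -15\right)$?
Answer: $3264$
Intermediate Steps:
$34 \left(-32\right) \left(-18 - -15\right) = - 1088 \left(-18 + 15\right) = \left(-1088\right) \left(-3\right) = 3264$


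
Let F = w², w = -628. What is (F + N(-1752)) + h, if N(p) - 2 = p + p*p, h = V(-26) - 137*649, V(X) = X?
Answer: 3373199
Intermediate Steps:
h = -88939 (h = -26 - 137*649 = -26 - 88913 = -88939)
N(p) = 2 + p + p² (N(p) = 2 + (p + p*p) = 2 + (p + p²) = 2 + p + p²)
F = 394384 (F = (-628)² = 394384)
(F + N(-1752)) + h = (394384 + (2 - 1752 + (-1752)²)) - 88939 = (394384 + (2 - 1752 + 3069504)) - 88939 = (394384 + 3067754) - 88939 = 3462138 - 88939 = 3373199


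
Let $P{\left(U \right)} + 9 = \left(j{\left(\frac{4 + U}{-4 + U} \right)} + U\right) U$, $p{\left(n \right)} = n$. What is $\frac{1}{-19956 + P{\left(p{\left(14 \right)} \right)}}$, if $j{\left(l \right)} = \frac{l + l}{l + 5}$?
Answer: $- \frac{17}{335947} \approx -5.0603 \cdot 10^{-5}$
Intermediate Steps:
$j{\left(l \right)} = \frac{2 l}{5 + l}$
$P{\left(U \right)} = -9 + U \left(U + \frac{2 \left(4 + U\right)}{\left(-4 + U\right) \left(5 + \frac{4 + U}{-4 + U}\right)}\right)$ ($P{\left(U \right)} = -9 + \left(\frac{2 \frac{4 + U}{-4 + U}}{5 + \frac{4 + U}{-4 + U}} + U\right) U = -9 + \left(\frac{2 \left(4 + U\right)}{\left(-4 + U\right) \left(5 + \frac{4 + U}{-4 + U}\right)} + U\right) U = -9 + \left(U + \frac{2 \left(4 + U\right)}{\left(-4 + U\right) \left(5 + \frac{4 + U}{-4 + U}\right)}\right) U = -9 + U \left(U + \frac{2 \left(4 + U\right)}{\left(-4 + U\right) \left(5 + \frac{4 + U}{-4 + U}\right)}\right)$)
$\frac{1}{-19956 + P{\left(p{\left(14 \right)} \right)}} = \frac{1}{-19956 + \frac{14 \left(4 + 14\right) + \left(-9 + 14^{2}\right) \left(-8 + 3 \cdot 14\right)}{-8 + 3 \cdot 14}} = \frac{1}{-19956 + \frac{14 \cdot 18 + \left(-9 + 196\right) \left(-8 + 42\right)}{-8 + 42}} = \frac{1}{-19956 + \frac{252 + 187 \cdot 34}{34}} = \frac{1}{-19956 + \frac{252 + 6358}{34}} = \frac{1}{-19956 + \frac{1}{34} \cdot 6610} = \frac{1}{-19956 + \frac{3305}{17}} = \frac{1}{- \frac{335947}{17}} = - \frac{17}{335947}$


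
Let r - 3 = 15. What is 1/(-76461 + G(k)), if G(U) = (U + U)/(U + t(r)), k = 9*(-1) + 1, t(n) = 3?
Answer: -5/382289 ≈ -1.3079e-5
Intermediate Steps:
r = 18 (r = 3 + 15 = 18)
k = -8 (k = -9 + 1 = -8)
G(U) = 2*U/(3 + U) (G(U) = (U + U)/(U + 3) = (2*U)/(3 + U) = 2*U/(3 + U))
1/(-76461 + G(k)) = 1/(-76461 + 2*(-8)/(3 - 8)) = 1/(-76461 + 2*(-8)/(-5)) = 1/(-76461 + 2*(-8)*(-⅕)) = 1/(-76461 + 16/5) = 1/(-382289/5) = -5/382289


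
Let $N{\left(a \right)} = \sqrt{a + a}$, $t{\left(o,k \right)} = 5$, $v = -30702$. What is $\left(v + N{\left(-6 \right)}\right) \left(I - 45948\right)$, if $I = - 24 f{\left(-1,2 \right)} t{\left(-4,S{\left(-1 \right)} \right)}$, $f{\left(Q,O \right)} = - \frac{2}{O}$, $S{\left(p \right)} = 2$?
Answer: $1407011256 - 91656 i \sqrt{3} \approx 1.407 \cdot 10^{9} - 1.5875 \cdot 10^{5} i$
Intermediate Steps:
$N{\left(a \right)} = \sqrt{2} \sqrt{a}$ ($N{\left(a \right)} = \sqrt{2 a} = \sqrt{2} \sqrt{a}$)
$I = 120$ ($I = - 24 \left(- \frac{2}{2}\right) 5 = - 24 \left(\left(-2\right) \frac{1}{2}\right) 5 = \left(-24\right) \left(-1\right) 5 = 24 \cdot 5 = 120$)
$\left(v + N{\left(-6 \right)}\right) \left(I - 45948\right) = \left(-30702 + \sqrt{2} \sqrt{-6}\right) \left(120 - 45948\right) = \left(-30702 + \sqrt{2} i \sqrt{6}\right) \left(-45828\right) = \left(-30702 + 2 i \sqrt{3}\right) \left(-45828\right) = 1407011256 - 91656 i \sqrt{3}$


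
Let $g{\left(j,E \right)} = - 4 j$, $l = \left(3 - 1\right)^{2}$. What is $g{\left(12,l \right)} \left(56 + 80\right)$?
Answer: $-6528$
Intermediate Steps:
$l = 4$ ($l = 2^{2} = 4$)
$g{\left(12,l \right)} \left(56 + 80\right) = \left(-4\right) 12 \left(56 + 80\right) = \left(-48\right) 136 = -6528$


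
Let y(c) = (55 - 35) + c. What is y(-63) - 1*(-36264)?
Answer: 36221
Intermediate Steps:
y(c) = 20 + c
y(-63) - 1*(-36264) = (20 - 63) - 1*(-36264) = -43 + 36264 = 36221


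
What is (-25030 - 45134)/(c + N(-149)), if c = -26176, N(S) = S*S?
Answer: 23388/1325 ≈ 17.651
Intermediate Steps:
N(S) = S²
(-25030 - 45134)/(c + N(-149)) = (-25030 - 45134)/(-26176 + (-149)²) = -70164/(-26176 + 22201) = -70164/(-3975) = -70164*(-1/3975) = 23388/1325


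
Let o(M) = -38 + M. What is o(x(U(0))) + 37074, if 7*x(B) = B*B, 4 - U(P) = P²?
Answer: 259268/7 ≈ 37038.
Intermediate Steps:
U(P) = 4 - P²
x(B) = B²/7 (x(B) = (B*B)/7 = B²/7)
o(x(U(0))) + 37074 = (-38 + (4 - 1*0²)²/7) + 37074 = (-38 + (4 - 1*0)²/7) + 37074 = (-38 + (4 + 0)²/7) + 37074 = (-38 + (⅐)*4²) + 37074 = (-38 + (⅐)*16) + 37074 = (-38 + 16/7) + 37074 = -250/7 + 37074 = 259268/7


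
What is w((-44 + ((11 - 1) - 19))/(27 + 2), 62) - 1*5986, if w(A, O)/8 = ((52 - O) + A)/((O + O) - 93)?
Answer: -5384158/899 ≈ -5989.1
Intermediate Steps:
w(A, O) = 8*(52 + A - O)/(-93 + 2*O) (w(A, O) = 8*(((52 - O) + A)/((O + O) - 93)) = 8*((52 + A - O)/(2*O - 93)) = 8*((52 + A - O)/(-93 + 2*O)) = 8*(52 + A - O)/(-93 + 2*O))
w((-44 + ((11 - 1) - 19))/(27 + 2), 62) - 1*5986 = 8*(52 + (-44 + ((11 - 1) - 19))/(27 + 2) - 1*62)/(-93 + 2*62) - 1*5986 = 8*(52 + (-44 + (10 - 19))/29 - 62)/(-93 + 124) - 5986 = 8*(52 + (-44 - 9)*(1/29) - 62)/31 - 5986 = 8*(1/31)*(52 - 53*1/29 - 62) - 5986 = 8*(1/31)*(52 - 53/29 - 62) - 5986 = 8*(1/31)*(-343/29) - 5986 = -2744/899 - 5986 = -5384158/899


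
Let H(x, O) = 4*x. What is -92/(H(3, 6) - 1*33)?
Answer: 92/21 ≈ 4.3810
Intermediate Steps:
-92/(H(3, 6) - 1*33) = -92/(4*3 - 1*33) = -92/(12 - 33) = -92/(-21) = -92*(-1/21) = 92/21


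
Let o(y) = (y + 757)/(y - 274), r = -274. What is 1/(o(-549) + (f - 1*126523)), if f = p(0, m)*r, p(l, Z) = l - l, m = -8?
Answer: -823/104128637 ≈ -7.9037e-6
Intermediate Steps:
p(l, Z) = 0
f = 0 (f = 0*(-274) = 0)
o(y) = (757 + y)/(-274 + y)
1/(o(-549) + (f - 1*126523)) = 1/((757 - 549)/(-274 - 549) + (0 - 1*126523)) = 1/(208/(-823) + (0 - 126523)) = 1/(-1/823*208 - 126523) = 1/(-208/823 - 126523) = 1/(-104128637/823) = -823/104128637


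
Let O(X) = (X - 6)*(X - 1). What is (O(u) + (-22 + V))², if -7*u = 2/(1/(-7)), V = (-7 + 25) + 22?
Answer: 196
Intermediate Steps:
V = 40 (V = 18 + 22 = 40)
u = 2 (u = -2/(7*(1/(-7))) = -2/(7*(-⅐)) = -2*(-7)/7 = -⅐*(-14) = 2)
O(X) = (-1 + X)*(-6 + X) (O(X) = (-6 + X)*(-1 + X) = (-1 + X)*(-6 + X))
(O(u) + (-22 + V))² = ((6 + 2² - 7*2) + (-22 + 40))² = ((6 + 4 - 14) + 18)² = (-4 + 18)² = 14² = 196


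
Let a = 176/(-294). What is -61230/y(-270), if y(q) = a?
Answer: 4500405/44 ≈ 1.0228e+5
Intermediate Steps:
a = -88/147 (a = 176*(-1/294) = -88/147 ≈ -0.59864)
y(q) = -88/147
-61230/y(-270) = -61230/(-88/147) = -61230*(-147/88) = 4500405/44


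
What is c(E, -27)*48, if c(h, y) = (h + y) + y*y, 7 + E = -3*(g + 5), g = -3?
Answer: 33072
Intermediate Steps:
E = -13 (E = -7 - 3*(-3 + 5) = -7 - 3*2 = -7 - 6 = -13)
c(h, y) = h + y + y² (c(h, y) = (h + y) + y² = h + y + y²)
c(E, -27)*48 = (-13 - 27 + (-27)²)*48 = (-13 - 27 + 729)*48 = 689*48 = 33072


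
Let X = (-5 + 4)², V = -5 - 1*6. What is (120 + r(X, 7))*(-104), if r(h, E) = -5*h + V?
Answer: -10816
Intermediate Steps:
V = -11 (V = -5 - 6 = -11)
X = 1 (X = (-1)² = 1)
r(h, E) = -11 - 5*h (r(h, E) = -5*h - 11 = -11 - 5*h)
(120 + r(X, 7))*(-104) = (120 + (-11 - 5*1))*(-104) = (120 + (-11 - 5))*(-104) = (120 - 16)*(-104) = 104*(-104) = -10816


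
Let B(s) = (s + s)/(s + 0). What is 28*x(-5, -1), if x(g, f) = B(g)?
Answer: 56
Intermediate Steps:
B(s) = 2 (B(s) = (2*s)/s = 2)
x(g, f) = 2
28*x(-5, -1) = 28*2 = 56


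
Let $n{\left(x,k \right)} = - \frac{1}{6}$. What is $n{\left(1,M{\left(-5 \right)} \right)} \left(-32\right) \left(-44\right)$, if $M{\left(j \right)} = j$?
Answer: $- \frac{704}{3} \approx -234.67$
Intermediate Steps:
$n{\left(x,k \right)} = - \frac{1}{6}$ ($n{\left(x,k \right)} = \left(-1\right) \frac{1}{6} = - \frac{1}{6}$)
$n{\left(1,M{\left(-5 \right)} \right)} \left(-32\right) \left(-44\right) = \left(- \frac{1}{6}\right) \left(-32\right) \left(-44\right) = \frac{16}{3} \left(-44\right) = - \frac{704}{3}$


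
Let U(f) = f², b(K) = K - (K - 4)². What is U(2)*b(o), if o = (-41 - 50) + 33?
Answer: -15608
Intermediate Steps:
o = -58 (o = -91 + 33 = -58)
b(K) = K - (-4 + K)²
U(2)*b(o) = 2²*(-58 - (-4 - 58)²) = 4*(-58 - 1*(-62)²) = 4*(-58 - 1*3844) = 4*(-58 - 3844) = 4*(-3902) = -15608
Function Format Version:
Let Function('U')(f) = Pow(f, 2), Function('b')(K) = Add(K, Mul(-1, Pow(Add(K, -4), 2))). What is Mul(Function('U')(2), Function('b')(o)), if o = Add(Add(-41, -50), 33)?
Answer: -15608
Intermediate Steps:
o = -58 (o = Add(-91, 33) = -58)
Function('b')(K) = Add(K, Mul(-1, Pow(Add(-4, K), 2)))
Mul(Function('U')(2), Function('b')(o)) = Mul(Pow(2, 2), Add(-58, Mul(-1, Pow(Add(-4, -58), 2)))) = Mul(4, Add(-58, Mul(-1, Pow(-62, 2)))) = Mul(4, Add(-58, Mul(-1, 3844))) = Mul(4, Add(-58, -3844)) = Mul(4, -3902) = -15608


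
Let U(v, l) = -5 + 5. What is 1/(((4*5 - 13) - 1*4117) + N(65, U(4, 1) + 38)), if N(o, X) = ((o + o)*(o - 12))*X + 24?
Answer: 1/257734 ≈ 3.8800e-6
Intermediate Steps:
U(v, l) = 0
N(o, X) = 24 + 2*X*o*(-12 + o) (N(o, X) = ((2*o)*(-12 + o))*X + 24 = (2*o*(-12 + o))*X + 24 = 2*X*o*(-12 + o) + 24 = 24 + 2*X*o*(-12 + o))
1/(((4*5 - 13) - 1*4117) + N(65, U(4, 1) + 38)) = 1/(((4*5 - 13) - 1*4117) + (24 - 24*(0 + 38)*65 + 2*(0 + 38)*65²)) = 1/(((20 - 13) - 4117) + (24 - 24*38*65 + 2*38*4225)) = 1/((7 - 4117) + (24 - 59280 + 321100)) = 1/(-4110 + 261844) = 1/257734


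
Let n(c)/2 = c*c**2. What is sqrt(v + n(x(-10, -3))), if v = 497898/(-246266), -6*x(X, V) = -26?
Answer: sqrt(197379039037821)/1108197 ≈ 12.677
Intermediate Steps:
x(X, V) = 13/3 (x(X, V) = -1/6*(-26) = 13/3)
n(c) = 2*c**3 (n(c) = 2*(c*c**2) = 2*c**3)
v = -248949/123133 (v = 497898*(-1/246266) = -248949/123133 ≈ -2.0218)
sqrt(v + n(x(-10, -3))) = sqrt(-248949/123133 + 2*(13/3)**3) = sqrt(-248949/123133 + 2*(2197/27)) = sqrt(-248949/123133 + 4394/27) = sqrt(534324779/3324591) = sqrt(197379039037821)/1108197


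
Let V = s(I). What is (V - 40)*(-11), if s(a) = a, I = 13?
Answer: 297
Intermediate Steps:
V = 13
(V - 40)*(-11) = (13 - 40)*(-11) = -27*(-11) = 297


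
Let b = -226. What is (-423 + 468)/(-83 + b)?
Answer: -15/103 ≈ -0.14563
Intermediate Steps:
(-423 + 468)/(-83 + b) = (-423 + 468)/(-83 - 226) = 45/(-309) = 45*(-1/309) = -15/103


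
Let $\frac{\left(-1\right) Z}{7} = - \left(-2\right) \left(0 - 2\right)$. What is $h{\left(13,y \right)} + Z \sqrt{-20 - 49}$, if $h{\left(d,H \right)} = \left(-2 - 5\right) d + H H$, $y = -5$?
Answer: $-66 + 28 i \sqrt{69} \approx -66.0 + 232.59 i$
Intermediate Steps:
$h{\left(d,H \right)} = H^{2} - 7 d$ ($h{\left(d,H \right)} = - 7 d + H^{2} = H^{2} - 7 d$)
$Z = 28$ ($Z = - 7 \left(- \left(-2\right) \left(0 - 2\right)\right) = - 7 \left(- \left(-2\right) \left(-2\right)\right) = - 7 \left(\left(-1\right) 4\right) = \left(-7\right) \left(-4\right) = 28$)
$h{\left(13,y \right)} + Z \sqrt{-20 - 49} = \left(\left(-5\right)^{2} - 91\right) + 28 \sqrt{-20 - 49} = \left(25 - 91\right) + 28 \sqrt{-69} = -66 + 28 i \sqrt{69}$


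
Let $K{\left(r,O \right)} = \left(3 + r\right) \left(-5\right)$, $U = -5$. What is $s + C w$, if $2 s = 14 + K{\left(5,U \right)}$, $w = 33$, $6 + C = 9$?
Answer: $86$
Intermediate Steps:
$C = 3$ ($C = -6 + 9 = 3$)
$K{\left(r,O \right)} = -15 - 5 r$
$s = -13$ ($s = \frac{14 - 40}{2} = \frac{1}{2} \left(-26\right) = -13$)
$s + C w = -13 + 3 \cdot 33 = -13 + 99 = 86$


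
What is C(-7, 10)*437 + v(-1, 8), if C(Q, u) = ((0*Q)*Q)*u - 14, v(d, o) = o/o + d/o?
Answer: -48937/8 ≈ -6117.1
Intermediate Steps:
v(d, o) = 1 + d/o
C(Q, u) = -14 (C(Q, u) = (0*Q)*u - 14 = 0*u - 14 = 0 - 14 = -14)
C(-7, 10)*437 + v(-1, 8) = -14*437 + (-1 + 8)/8 = -6118 + (1/8)*7 = -6118 + 7/8 = -48937/8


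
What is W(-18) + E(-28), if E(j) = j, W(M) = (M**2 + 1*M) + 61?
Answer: 339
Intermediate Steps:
W(M) = 61 + M + M**2 (W(M) = (M**2 + M) + 61 = (M + M**2) + 61 = 61 + M + M**2)
W(-18) + E(-28) = (61 - 18 + (-18)**2) - 28 = (61 - 18 + 324) - 28 = 367 - 28 = 339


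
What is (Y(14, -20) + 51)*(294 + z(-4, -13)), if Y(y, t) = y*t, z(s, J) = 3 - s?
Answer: -68929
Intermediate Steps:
Y(y, t) = t*y
(Y(14, -20) + 51)*(294 + z(-4, -13)) = (-20*14 + 51)*(294 + (3 - 1*(-4))) = (-280 + 51)*(294 + (3 + 4)) = -229*(294 + 7) = -229*301 = -68929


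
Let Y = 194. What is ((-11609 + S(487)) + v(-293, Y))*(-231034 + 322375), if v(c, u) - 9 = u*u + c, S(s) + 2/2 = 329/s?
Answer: 1145113161903/487 ≈ 2.3514e+9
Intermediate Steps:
S(s) = -1 + 329/s
v(c, u) = 9 + c + u² (v(c, u) = 9 + (u*u + c) = 9 + (u² + c) = 9 + (c + u²) = 9 + c + u²)
((-11609 + S(487)) + v(-293, Y))*(-231034 + 322375) = ((-11609 + (329 - 1*487)/487) + (9 - 293 + 194²))*(-231034 + 322375) = ((-11609 + (329 - 487)/487) + (9 - 293 + 37636))*91341 = ((-11609 + (1/487)*(-158)) + 37352)*91341 = ((-11609 - 158/487) + 37352)*91341 = (-5653741/487 + 37352)*91341 = (12536683/487)*91341 = 1145113161903/487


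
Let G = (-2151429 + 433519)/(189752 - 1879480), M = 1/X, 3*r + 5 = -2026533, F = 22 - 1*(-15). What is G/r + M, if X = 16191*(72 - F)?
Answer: 251878258307/970249156536481920 ≈ 2.5960e-7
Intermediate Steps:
F = 37 (F = 22 + 15 = 37)
r = -2026538/3 (r = -5/3 + (⅓)*(-2026533) = -5/3 - 675511 = -2026538/3 ≈ -6.7551e+5)
X = 566685 (X = 16191*(72 - 1*37) = 16191*(72 - 37) = 16191*35 = 566685)
M = 1/566685 ≈ 1.7646e-6
G = 858955/844864 (G = -1717910/(-1689728) = -1717910*(-1/1689728) = 858955/844864 ≈ 1.0167)
G/r + M = 858955/(844864*(-2026538/3)) + 1/566685 = (858955/844864)*(-3/2026538) + 1/566685 = -2576865/1712149000832 + 1/566685 = 251878258307/970249156536481920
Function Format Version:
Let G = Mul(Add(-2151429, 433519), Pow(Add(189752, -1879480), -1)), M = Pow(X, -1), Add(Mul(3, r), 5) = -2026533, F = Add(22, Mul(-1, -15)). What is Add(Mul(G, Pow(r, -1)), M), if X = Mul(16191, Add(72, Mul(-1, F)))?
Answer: Rational(251878258307, 970249156536481920) ≈ 2.5960e-7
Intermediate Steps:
F = 37 (F = Add(22, 15) = 37)
r = Rational(-2026538, 3) (r = Add(Rational(-5, 3), Mul(Rational(1, 3), -2026533)) = Add(Rational(-5, 3), -675511) = Rational(-2026538, 3) ≈ -6.7551e+5)
X = 566685 (X = Mul(16191, Add(72, Mul(-1, 37))) = Mul(16191, Add(72, -37)) = Mul(16191, 35) = 566685)
M = Rational(1, 566685) (M = Pow(566685, -1) = Rational(1, 566685) ≈ 1.7646e-6)
G = Rational(858955, 844864) (G = Mul(-1717910, Pow(-1689728, -1)) = Mul(-1717910, Rational(-1, 1689728)) = Rational(858955, 844864) ≈ 1.0167)
Add(Mul(G, Pow(r, -1)), M) = Add(Mul(Rational(858955, 844864), Pow(Rational(-2026538, 3), -1)), Rational(1, 566685)) = Add(Mul(Rational(858955, 844864), Rational(-3, 2026538)), Rational(1, 566685)) = Add(Rational(-2576865, 1712149000832), Rational(1, 566685)) = Rational(251878258307, 970249156536481920)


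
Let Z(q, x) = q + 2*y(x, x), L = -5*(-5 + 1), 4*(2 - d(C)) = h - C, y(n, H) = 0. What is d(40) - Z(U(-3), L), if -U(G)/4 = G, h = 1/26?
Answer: -1/104 ≈ -0.0096154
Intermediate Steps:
h = 1/26 ≈ 0.038462
U(G) = -4*G
d(C) = 207/104 + C/4 (d(C) = 2 - (1/26 - C)/4 = 2 + (-1/104 + C/4) = 207/104 + C/4)
L = 20 (L = -5*(-4) = 20)
Z(q, x) = q (Z(q, x) = q + 2*0 = q + 0 = q)
d(40) - Z(U(-3), L) = (207/104 + (1/4)*40) - (-4)*(-3) = (207/104 + 10) - 1*12 = 1247/104 - 12 = -1/104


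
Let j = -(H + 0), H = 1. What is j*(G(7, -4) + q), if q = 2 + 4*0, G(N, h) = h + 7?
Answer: -5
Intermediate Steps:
G(N, h) = 7 + h
q = 2 (q = 2 + 0 = 2)
j = -1 (j = -(1 + 0) = -1*1 = -1)
j*(G(7, -4) + q) = -((7 - 4) + 2) = -(3 + 2) = -1*5 = -5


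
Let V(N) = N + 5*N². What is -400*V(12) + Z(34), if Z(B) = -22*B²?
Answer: -318232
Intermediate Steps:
-400*V(12) + Z(34) = -4800*(1 + 5*12) - 22*34² = -4800*(1 + 60) - 22*1156 = -4800*61 - 25432 = -400*732 - 25432 = -292800 - 25432 = -318232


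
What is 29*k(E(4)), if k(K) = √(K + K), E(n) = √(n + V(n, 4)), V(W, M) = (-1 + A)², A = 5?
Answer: 58*5^(¼) ≈ 86.730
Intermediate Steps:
V(W, M) = 16 (V(W, M) = (-1 + 5)² = 4² = 16)
E(n) = √(16 + n) (E(n) = √(n + 16) = √(16 + n))
k(K) = √2*√K (k(K) = √(2*K) = √2*√K)
29*k(E(4)) = 29*(√2*√(√(16 + 4))) = 29*(√2*√(√20)) = 29*(√2*√(2*√5)) = 29*(√2*(√2*5^(¼))) = 29*(2*5^(¼)) = 58*5^(¼)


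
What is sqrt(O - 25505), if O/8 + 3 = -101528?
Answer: 7*I*sqrt(17097) ≈ 915.29*I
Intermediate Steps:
O = -812248 (O = -24 + 8*(-101528) = -24 - 812224 = -812248)
sqrt(O - 25505) = sqrt(-812248 - 25505) = sqrt(-837753) = 7*I*sqrt(17097)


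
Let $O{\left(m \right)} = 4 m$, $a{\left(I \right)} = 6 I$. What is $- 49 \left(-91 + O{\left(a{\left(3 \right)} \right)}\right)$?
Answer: $931$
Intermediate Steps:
$- 49 \left(-91 + O{\left(a{\left(3 \right)} \right)}\right) = - 49 \left(-91 + 4 \cdot 6 \cdot 3\right) = - 49 \left(-91 + 4 \cdot 18\right) = - 49 \left(-91 + 72\right) = \left(-49\right) \left(-19\right) = 931$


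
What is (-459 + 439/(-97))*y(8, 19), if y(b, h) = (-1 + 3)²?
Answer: -179848/97 ≈ -1854.1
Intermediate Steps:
y(b, h) = 4 (y(b, h) = 2² = 4)
(-459 + 439/(-97))*y(8, 19) = (-459 + 439/(-97))*4 = (-459 + 439*(-1/97))*4 = (-459 - 439/97)*4 = -44962/97*4 = -179848/97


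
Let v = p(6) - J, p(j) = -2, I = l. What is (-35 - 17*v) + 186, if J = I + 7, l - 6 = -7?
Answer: 287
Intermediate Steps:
l = -1 (l = 6 - 7 = -1)
I = -1
J = 6 (J = -1 + 7 = 6)
v = -8 (v = -2 - 1*6 = -2 - 6 = -8)
(-35 - 17*v) + 186 = (-35 - 17*(-8)) + 186 = (-35 + 136) + 186 = 101 + 186 = 287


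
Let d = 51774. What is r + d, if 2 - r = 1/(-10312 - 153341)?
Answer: 8473297729/163653 ≈ 51776.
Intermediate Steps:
r = 327307/163653 (r = 2 - 1/(-10312 - 153341) = 2 - 1/(-163653) = 2 - 1*(-1/163653) = 2 + 1/163653 = 327307/163653 ≈ 2.0000)
r + d = 327307/163653 + 51774 = 8473297729/163653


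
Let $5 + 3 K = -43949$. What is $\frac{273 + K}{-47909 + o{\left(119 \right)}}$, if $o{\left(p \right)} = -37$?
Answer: $\frac{43135}{143838} \approx 0.29989$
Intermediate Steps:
$K = - \frac{43954}{3}$ ($K = - \frac{5}{3} + \frac{1}{3} \left(-43949\right) = - \frac{5}{3} - \frac{43949}{3} = - \frac{43954}{3} \approx -14651.0$)
$\frac{273 + K}{-47909 + o{\left(119 \right)}} = \frac{273 - \frac{43954}{3}}{-47909 - 37} = - \frac{43135}{3 \left(-47946\right)} = \left(- \frac{43135}{3}\right) \left(- \frac{1}{47946}\right) = \frac{43135}{143838}$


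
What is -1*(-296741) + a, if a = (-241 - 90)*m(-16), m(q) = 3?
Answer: 295748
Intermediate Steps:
a = -993 (a = (-241 - 90)*3 = -331*3 = -993)
-1*(-296741) + a = -1*(-296741) - 993 = 296741 - 993 = 295748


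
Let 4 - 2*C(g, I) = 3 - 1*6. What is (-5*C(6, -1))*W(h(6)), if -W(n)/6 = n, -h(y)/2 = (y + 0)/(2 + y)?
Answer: -315/2 ≈ -157.50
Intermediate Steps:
C(g, I) = 7/2 (C(g, I) = 2 - (3 - 1*6)/2 = 2 - (3 - 6)/2 = 2 - ½*(-3) = 2 + 3/2 = 7/2)
h(y) = -2*y/(2 + y) (h(y) = -2*(y + 0)/(2 + y) = -2*y/(2 + y))
W(n) = -6*n
(-5*C(6, -1))*W(h(6)) = (-5*7/2)*(-(-12)*6/(2 + 6)) = -(-105)*(-2*6/8) = -(-105)*(-2*6*⅛) = -(-105)*(-3)/2 = -35/2*9 = -315/2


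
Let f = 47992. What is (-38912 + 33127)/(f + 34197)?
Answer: -5785/82189 ≈ -0.070387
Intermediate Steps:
(-38912 + 33127)/(f + 34197) = (-38912 + 33127)/(47992 + 34197) = -5785/82189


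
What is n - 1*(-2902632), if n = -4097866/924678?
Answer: 1341997927315/462339 ≈ 2.9026e+6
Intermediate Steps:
n = -2048933/462339 (n = -4097866*1/924678 = -2048933/462339 ≈ -4.4317)
n - 1*(-2902632) = -2048933/462339 - 1*(-2902632) = -2048933/462339 + 2902632 = 1341997927315/462339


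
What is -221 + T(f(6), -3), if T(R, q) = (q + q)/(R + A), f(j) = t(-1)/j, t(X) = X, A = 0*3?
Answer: -185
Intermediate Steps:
A = 0
f(j) = -1/j
T(R, q) = 2*q/R (T(R, q) = (q + q)/(R + 0) = (2*q)/R = 2*q/R)
-221 + T(f(6), -3) = -221 + 2*(-3)/(-1/6) = -221 + 2*(-3)/(-1*⅙) = -221 + 2*(-3)/(-⅙) = -221 + 2*(-3)*(-6) = -221 + 36 = -185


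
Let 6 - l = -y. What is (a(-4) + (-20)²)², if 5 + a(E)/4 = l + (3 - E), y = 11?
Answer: 226576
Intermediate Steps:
l = 17 (l = 6 - (-1)*11 = 6 - 1*(-11) = 6 + 11 = 17)
a(E) = 60 - 4*E (a(E) = -20 + 4*(17 + (3 - E)) = -20 + 4*(20 - E) = -20 + (80 - 4*E) = 60 - 4*E)
(a(-4) + (-20)²)² = ((60 - 4*(-4)) + (-20)²)² = ((60 + 16) + 400)² = (76 + 400)² = 476² = 226576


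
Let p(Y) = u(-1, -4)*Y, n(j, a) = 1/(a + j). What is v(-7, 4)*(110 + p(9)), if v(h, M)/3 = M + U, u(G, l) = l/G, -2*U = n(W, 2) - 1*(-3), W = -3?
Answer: 1314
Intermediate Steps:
U = -1 (U = -(1/(2 - 3) - 1*(-3))/2 = -(1/(-1) + 3)/2 = -(-1 + 3)/2 = -½*2 = -1)
v(h, M) = -3 + 3*M (v(h, M) = 3*(M - 1) = 3*(-1 + M) = -3 + 3*M)
p(Y) = 4*Y (p(Y) = (-4/(-1))*Y = (-4*(-1))*Y = 4*Y)
v(-7, 4)*(110 + p(9)) = (-3 + 3*4)*(110 + 4*9) = (-3 + 12)*(110 + 36) = 9*146 = 1314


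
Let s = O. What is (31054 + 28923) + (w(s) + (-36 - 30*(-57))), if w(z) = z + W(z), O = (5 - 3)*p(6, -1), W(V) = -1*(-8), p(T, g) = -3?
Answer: 61653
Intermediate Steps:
W(V) = 8
O = -6 (O = (5 - 3)*(-3) = 2*(-3) = -6)
s = -6
w(z) = 8 + z (w(z) = z + 8 = 8 + z)
(31054 + 28923) + (w(s) + (-36 - 30*(-57))) = (31054 + 28923) + ((8 - 6) + (-36 - 30*(-57))) = 59977 + (2 + (-36 + 1710)) = 59977 + (2 + 1674) = 59977 + 1676 = 61653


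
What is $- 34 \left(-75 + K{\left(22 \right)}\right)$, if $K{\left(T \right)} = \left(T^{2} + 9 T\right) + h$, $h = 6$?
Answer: $-20842$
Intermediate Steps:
$K{\left(T \right)} = 6 + T^{2} + 9 T$ ($K{\left(T \right)} = \left(T^{2} + 9 T\right) + 6 = 6 + T^{2} + 9 T$)
$- 34 \left(-75 + K{\left(22 \right)}\right) = - 34 \left(-75 + \left(6 + 22^{2} + 9 \cdot 22\right)\right) = - 34 \left(-75 + \left(6 + 484 + 198\right)\right) = - 34 \left(-75 + 688\right) = \left(-34\right) 613 = -20842$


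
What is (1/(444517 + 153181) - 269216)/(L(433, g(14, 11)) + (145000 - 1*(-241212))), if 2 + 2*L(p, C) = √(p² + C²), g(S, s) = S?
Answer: -124290319563055674/178303939991982751 + 160909864767*√187685/178303939991982751 ≈ -0.69668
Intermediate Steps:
L(p, C) = -1 + √(C² + p²)/2 (L(p, C) = -1 + √(p² + C²)/2 = -1 + √(C² + p²)/2)
(1/(444517 + 153181) - 269216)/(L(433, g(14, 11)) + (145000 - 1*(-241212))) = (1/(444517 + 153181) - 269216)/((-1 + √(14² + 433²)/2) + (145000 - 1*(-241212))) = (1/597698 - 269216)/((-1 + √(196 + 187489)/2) + (145000 + 241212)) = (1/597698 - 269216)/((-1 + √187685/2) + 386212) = -160909864767/(597698*(386211 + √187685/2))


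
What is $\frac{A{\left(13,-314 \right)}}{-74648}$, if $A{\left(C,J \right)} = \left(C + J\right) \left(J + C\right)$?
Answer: $- \frac{301}{248} \approx -1.2137$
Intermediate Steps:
$A{\left(C,J \right)} = \left(C + J\right)^{2}$ ($A{\left(C,J \right)} = \left(C + J\right) \left(C + J\right) = \left(C + J\right)^{2}$)
$\frac{A{\left(13,-314 \right)}}{-74648} = \frac{\left(13 - 314\right)^{2}}{-74648} = \left(-301\right)^{2} \left(- \frac{1}{74648}\right) = 90601 \left(- \frac{1}{74648}\right) = - \frac{301}{248}$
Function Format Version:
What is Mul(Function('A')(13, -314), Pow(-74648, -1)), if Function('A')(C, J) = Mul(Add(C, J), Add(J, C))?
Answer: Rational(-301, 248) ≈ -1.2137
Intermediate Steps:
Function('A')(C, J) = Pow(Add(C, J), 2) (Function('A')(C, J) = Mul(Add(C, J), Add(C, J)) = Pow(Add(C, J), 2))
Mul(Function('A')(13, -314), Pow(-74648, -1)) = Mul(Pow(Add(13, -314), 2), Pow(-74648, -1)) = Mul(Pow(-301, 2), Rational(-1, 74648)) = Mul(90601, Rational(-1, 74648)) = Rational(-301, 248)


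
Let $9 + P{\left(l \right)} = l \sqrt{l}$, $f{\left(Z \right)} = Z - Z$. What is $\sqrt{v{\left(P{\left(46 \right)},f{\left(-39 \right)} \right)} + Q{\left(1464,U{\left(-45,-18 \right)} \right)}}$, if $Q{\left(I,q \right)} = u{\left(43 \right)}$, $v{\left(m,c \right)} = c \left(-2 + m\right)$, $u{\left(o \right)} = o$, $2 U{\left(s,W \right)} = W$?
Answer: $\sqrt{43} \approx 6.5574$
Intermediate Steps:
$U{\left(s,W \right)} = \frac{W}{2}$
$f{\left(Z \right)} = 0$
$P{\left(l \right)} = -9 + l^{\frac{3}{2}}$ ($P{\left(l \right)} = -9 + l \sqrt{l} = -9 + l^{\frac{3}{2}}$)
$Q{\left(I,q \right)} = 43$
$\sqrt{v{\left(P{\left(46 \right)},f{\left(-39 \right)} \right)} + Q{\left(1464,U{\left(-45,-18 \right)} \right)}} = \sqrt{0 \left(-2 - \left(9 - 46^{\frac{3}{2}}\right)\right) + 43} = \sqrt{0 \left(-2 - \left(9 - 46 \sqrt{46}\right)\right) + 43} = \sqrt{0 \left(-11 + 46 \sqrt{46}\right) + 43} = \sqrt{0 + 43} = \sqrt{43}$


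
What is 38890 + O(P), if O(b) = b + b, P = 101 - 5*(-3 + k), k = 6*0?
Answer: 39122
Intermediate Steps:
k = 0
P = 116 (P = 101 - 5*(-3 + 0) = 101 - 5*(-3) = 101 - 1*(-15) = 101 + 15 = 116)
O(b) = 2*b
38890 + O(P) = 38890 + 2*116 = 38890 + 232 = 39122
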